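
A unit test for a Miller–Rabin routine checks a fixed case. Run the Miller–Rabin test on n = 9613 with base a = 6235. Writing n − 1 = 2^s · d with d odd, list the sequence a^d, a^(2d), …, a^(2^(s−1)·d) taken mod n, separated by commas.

9612, 1

n − 1 = 9612 = 2^2 · 2403, so s = 2 and d = 2403.
x_0 = 6235^2403 mod 9613 = 9612.
x_1 = 9612^2 mod 9613 = 1.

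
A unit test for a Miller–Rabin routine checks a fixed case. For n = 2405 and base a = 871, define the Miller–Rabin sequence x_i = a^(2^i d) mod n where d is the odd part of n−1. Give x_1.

1261

n − 1 = 2404 = 2^2 · 601, so s = 2 and d = 601.
x_0 = 871^601 mod 2405 = 1976.
x_1 = 1976^2 mod 2405 = 1261.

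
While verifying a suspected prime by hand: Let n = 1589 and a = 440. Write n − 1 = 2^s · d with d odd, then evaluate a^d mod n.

629

n − 1 = 1588 = 2^2 · 397, so s = 2 and d = 397.
440^397 mod 1589 = 629.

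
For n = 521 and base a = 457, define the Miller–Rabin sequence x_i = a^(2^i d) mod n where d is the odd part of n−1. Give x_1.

n − 1 = 520 = 2^3 · 65, so s = 3 and d = 65.
x_0 = 457^65 mod 521 = 1.
x_1 = 1^2 mod 521 = 1.

1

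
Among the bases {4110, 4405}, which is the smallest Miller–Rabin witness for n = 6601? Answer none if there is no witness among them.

n − 1 = 6600 = 2^3 · 825, so s = 3 and d = 825.
Base 4110: x_0 = 4110^825 mod 6601 = 1. x_0 = 1, so 4110 is not a witness.
Base 4405: x_0 = 4405^825 mod 6601 = 1. x_0 = 1, so 4405 is not a witness.
No listed base is a witness for 6601.

none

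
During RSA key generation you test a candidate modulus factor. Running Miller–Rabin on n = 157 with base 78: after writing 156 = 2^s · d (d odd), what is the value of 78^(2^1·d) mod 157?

n − 1 = 156 = 2^2 · 39, so s = 2 and d = 39.
x_0 = 78^39 mod 157 = 129.
x_1 = 129^2 mod 157 = 156.

156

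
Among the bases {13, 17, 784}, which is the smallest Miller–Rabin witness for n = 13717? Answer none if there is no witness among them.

13

n − 1 = 13716 = 2^2 · 3429, so s = 2 and d = 3429.
Base 13: x_0 = 13^3429 mod 13717 = 1865. x_0 is neither 1 nor 13716, so continue squaring. x_1 = 1865^2 mod 13717 = 7824. Reached i = s−1 = 1 without hitting −1: 13 is a Miller–Rabin witness and 13717 is composite.
Base 17: x_0 = 17^3429 mod 13717 = 12806. x_0 is neither 1 nor 13716, so continue squaring. x_1 = 12806^2 mod 13717 = 6901. Reached i = s−1 = 1 without hitting −1: 17 is a Miller–Rabin witness and 13717 is composite.
Base 784: x_0 = 784^3429 mod 13717 = 4206. x_0 is neither 1 nor 13716, so continue squaring. x_1 = 4206^2 mod 13717 = 9223. Reached i = s−1 = 1 without hitting −1: 784 is a Miller–Rabin witness and 13717 is composite.
The smallest witness among the given bases is 13.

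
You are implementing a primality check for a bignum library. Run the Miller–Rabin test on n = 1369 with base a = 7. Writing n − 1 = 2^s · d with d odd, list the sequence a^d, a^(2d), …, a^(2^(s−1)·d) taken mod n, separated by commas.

n − 1 = 1368 = 2^3 · 171, so s = 3 and d = 171.
x_0 = 7^171 mod 1369 = 482.
x_1 = 482^2 mod 1369 = 963.
x_2 = 963^2 mod 1369 = 556.

482, 963, 556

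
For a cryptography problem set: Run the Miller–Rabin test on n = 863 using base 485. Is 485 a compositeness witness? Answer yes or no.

no

n − 1 = 862 = 2^1 · 431, so s = 1 and d = 431.
x_0 = 485^431 mod 863 = 1.
x_0 = 1, so 485 is not a witness.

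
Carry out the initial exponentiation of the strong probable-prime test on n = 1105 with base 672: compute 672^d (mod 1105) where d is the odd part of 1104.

807

n − 1 = 1104 = 2^4 · 69, so s = 4 and d = 69.
672^69 mod 1105 = 807.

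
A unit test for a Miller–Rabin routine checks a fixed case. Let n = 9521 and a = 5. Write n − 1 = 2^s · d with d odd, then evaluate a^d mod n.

2140

n − 1 = 9520 = 2^4 · 595, so s = 4 and d = 595.
5^595 mod 9521 = 2140.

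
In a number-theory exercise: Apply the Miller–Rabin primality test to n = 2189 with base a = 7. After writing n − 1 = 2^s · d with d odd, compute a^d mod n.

314

n − 1 = 2188 = 2^2 · 547, so s = 2 and d = 547.
7^547 mod 2189 = 314.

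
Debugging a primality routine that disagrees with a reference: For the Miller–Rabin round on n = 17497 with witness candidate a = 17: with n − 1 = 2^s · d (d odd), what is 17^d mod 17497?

1

n − 1 = 17496 = 2^3 · 2187, so s = 3 and d = 2187.
Repeated squaring mod 17497: 17^1 ≡ 17, 17^2 ≡ 289, 17^4 ≡ 13533, 17^8 ≡ 990, 17^16 ≡ 268, 17^32 ≡ 1836, 17^64 ≡ 11472, 17^128 ≡ 11847, 17^256 ≡ 7972, 17^512 ≡ 3680, 17^1024 ≡ 17219, 17^2048 ≡ 7296.
2187 = 2048 + 128 + 8 + 2 + 1, so 17^2187 ≡ 7296·11847·990·289·17 ≡ 1 (mod 17497).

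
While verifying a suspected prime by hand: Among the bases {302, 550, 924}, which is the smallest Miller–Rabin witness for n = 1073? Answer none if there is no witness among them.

n − 1 = 1072 = 2^4 · 67, so s = 4 and d = 67.
Base 302: x_0 = 302^67 mod 1073 = 771. x_0 is neither 1 nor 1072, so continue squaring. x_1 = 771^2 mod 1073 = 1072. x_1 ≡ −1, so 302 is not a witness.
Base 550: x_0 = 550^67 mod 1073 = 753. x_0 is neither 1 nor 1072, so continue squaring. x_1 = 753^2 mod 1073 = 465. x_2 = 465^2 mod 1073 = 552. x_3 = 552^2 mod 1073 = 1045. Reached i = s−1 = 3 without hitting −1: 550 is a Miller–Rabin witness and 1073 is composite.
Base 924: x_0 = 924^67 mod 1073 = 517. x_0 is neither 1 nor 1072, so continue squaring. x_1 = 517^2 mod 1073 = 112. x_2 = 112^2 mod 1073 = 741. x_3 = 741^2 mod 1073 = 778. Reached i = s−1 = 3 without hitting −1: 924 is a Miller–Rabin witness and 1073 is composite.
The smallest witness among the given bases is 550.

550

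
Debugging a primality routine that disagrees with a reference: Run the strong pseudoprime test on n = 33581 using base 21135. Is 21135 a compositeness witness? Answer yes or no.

no

n − 1 = 33580 = 2^2 · 8395, so s = 2 and d = 8395.
x_0 = 21135^8395 mod 33581 = 33580.
x_0 = 33580 ≡ −1, so 21135 is not a witness.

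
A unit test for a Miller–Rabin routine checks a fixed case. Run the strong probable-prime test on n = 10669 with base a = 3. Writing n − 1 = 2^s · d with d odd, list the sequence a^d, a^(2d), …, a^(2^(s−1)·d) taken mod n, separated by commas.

n − 1 = 10668 = 2^2 · 2667, so s = 2 and d = 2667.
x_0 = 3^2667 mod 10669 = 2460.
x_1 = 2460^2 mod 10669 = 2277.

2460, 2277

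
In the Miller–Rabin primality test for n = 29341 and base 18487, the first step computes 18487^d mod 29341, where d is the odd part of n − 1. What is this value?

2744

n − 1 = 29340 = 2^2 · 7335, so s = 2 and d = 7335.
18487^7335 mod 29341 = 2744.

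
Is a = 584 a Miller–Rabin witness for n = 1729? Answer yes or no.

n − 1 = 1728 = 2^6 · 27, so s = 6 and d = 27.
By repeated squaring, 584^27 ≡ 1728 (mod 1729).
x_0 = 584^27 mod 1729 = 1728.
x_0 = 1728 ≡ −1, so 584 is not a witness.

no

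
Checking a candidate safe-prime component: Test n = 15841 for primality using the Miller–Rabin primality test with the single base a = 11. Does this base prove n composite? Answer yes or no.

yes

n − 1 = 15840 = 2^5 · 495, so s = 5 and d = 495.
Repeated squaring mod 15841: 11^1 ≡ 11, 11^2 ≡ 121, 11^4 ≡ 14641, 11^8 ≡ 14310, 11^16 ≡ 15334, 11^32 ≡ 3593, 11^64 ≡ 15075, 11^128 ≡ 639, 11^256 ≡ 12296.
495 = 256 + 128 + 64 + 32 + 8 + 4 + 2 + 1, so 11^495 ≡ 12296·639·15075·3593·14310·14641·121·11 ≡ 8989 (mod 15841).
x_0 = 11^495 mod 15841 = 8989.
x_0 is neither 1 nor 15840, so continue squaring.
x_1 = 8989^2 mod 15841 = 13021.
x_2 = 13021^2 mod 15841 = 218.
x_3 = 218^2 mod 15841 = 1.
x_3 = 1 but x_2 ≠ ±1, a nontrivial square root of 1 — 11 is a witness and 15841 is composite.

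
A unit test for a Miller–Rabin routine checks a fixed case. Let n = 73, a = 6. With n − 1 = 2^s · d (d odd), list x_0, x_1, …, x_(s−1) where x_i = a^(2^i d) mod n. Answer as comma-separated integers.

n − 1 = 72 = 2^3 · 9, so s = 3 and d = 9.
x_0 = 6^9 mod 73 = 46.
x_1 = 46^2 mod 73 = 72.
x_2 = 72^2 mod 73 = 1.

46, 72, 1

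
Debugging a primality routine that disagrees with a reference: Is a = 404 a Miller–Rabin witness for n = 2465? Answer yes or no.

n − 1 = 2464 = 2^5 · 77, so s = 5 and d = 77.
x_0 = 404^77 mod 2465 = 2274.
x_0 is neither 1 nor 2464, so continue squaring.
x_1 = 2274^2 mod 2465 = 1971.
x_2 = 1971^2 mod 2465 = 1.
x_2 = 1 but x_1 ≠ ±1, a nontrivial square root of 1 — 404 is a witness and 2465 is composite.

yes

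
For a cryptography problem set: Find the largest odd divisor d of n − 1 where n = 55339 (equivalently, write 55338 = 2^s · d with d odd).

Halving: 55338 → 27669; 27669 is odd.
So 55338 = 2^1 · 27669.

27669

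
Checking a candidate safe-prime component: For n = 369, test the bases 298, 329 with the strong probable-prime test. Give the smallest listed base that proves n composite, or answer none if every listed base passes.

n − 1 = 368 = 2^4 · 23, so s = 4 and d = 23.
Base 298: x_0 = 298^23 mod 369 = 145. x_0 is neither 1 nor 368, so continue squaring. x_1 = 145^2 mod 369 = 361. x_2 = 361^2 mod 369 = 64. x_3 = 64^2 mod 369 = 37. Reached i = s−1 = 3 without hitting −1: 298 is a Miller–Rabin witness and 369 is composite.
Base 329: x_0 = 329^23 mod 369 = 83. x_0 is neither 1 nor 368, so continue squaring. x_1 = 83^2 mod 369 = 247. x_2 = 247^2 mod 369 = 124. x_3 = 124^2 mod 369 = 247. Reached i = s−1 = 3 without hitting −1: 329 is a Miller–Rabin witness and 369 is composite.
The smallest witness among the given bases is 298.

298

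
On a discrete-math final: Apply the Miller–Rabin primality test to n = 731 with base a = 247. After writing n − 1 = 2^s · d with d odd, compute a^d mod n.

161

n − 1 = 730 = 2^1 · 365, so s = 1 and d = 365.
247^365 mod 731 = 161.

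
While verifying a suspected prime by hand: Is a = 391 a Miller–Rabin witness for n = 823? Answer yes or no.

n − 1 = 822 = 2^1 · 411, so s = 1 and d = 411.
Repeated squaring mod 823: 391^1 ≡ 391, 391^2 ≡ 626, 391^4 ≡ 128, 391^8 ≡ 747, 391^16 ≡ 15, 391^32 ≡ 225, 391^64 ≡ 422, 391^128 ≡ 316, 391^256 ≡ 273.
411 = 256 + 128 + 16 + 8 + 2 + 1, so 391^411 ≡ 273·316·15·747·626·391 ≡ 1 (mod 823).
x_0 = 391^411 mod 823 = 1.
x_0 = 1, so 391 is not a witness.

no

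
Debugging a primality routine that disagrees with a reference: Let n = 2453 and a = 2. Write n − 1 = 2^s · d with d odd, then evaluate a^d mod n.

n − 1 = 2452 = 2^2 · 613, so s = 2 and d = 613.
2^613 mod 2453 = 283.

283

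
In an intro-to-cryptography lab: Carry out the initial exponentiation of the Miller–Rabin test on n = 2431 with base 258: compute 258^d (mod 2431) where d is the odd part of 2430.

n − 1 = 2430 = 2^1 · 1215, so s = 1 and d = 1215.
258^1215 mod 2431 = 2267.

2267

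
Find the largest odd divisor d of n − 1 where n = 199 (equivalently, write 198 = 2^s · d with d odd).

99

Halving: 198 → 99; 99 is odd.
So 198 = 2^1 · 99.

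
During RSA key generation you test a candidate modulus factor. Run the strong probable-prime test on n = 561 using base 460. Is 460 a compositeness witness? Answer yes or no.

no

n − 1 = 560 = 2^4 · 35, so s = 4 and d = 35.
Repeated squaring mod 561: 460^1 ≡ 460, 460^2 ≡ 103, 460^4 ≡ 511, 460^8 ≡ 256, 460^16 ≡ 460, 460^32 ≡ 103.
35 = 32 + 2 + 1, so 460^35 ≡ 103·103·460 ≡ 1 (mod 561).
x_0 = 460^35 mod 561 = 1.
x_0 = 1, so 460 is not a witness.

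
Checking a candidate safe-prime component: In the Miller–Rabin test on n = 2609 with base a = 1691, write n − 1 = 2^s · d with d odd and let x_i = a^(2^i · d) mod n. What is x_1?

2338

n − 1 = 2608 = 2^4 · 163, so s = 4 and d = 163.
x_0 = 1691^163 mod 2609 = 1528.
x_1 = 1528^2 mod 2609 = 2338.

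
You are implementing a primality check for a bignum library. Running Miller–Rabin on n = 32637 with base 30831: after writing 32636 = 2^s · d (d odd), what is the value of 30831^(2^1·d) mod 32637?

2709

n − 1 = 32636 = 2^2 · 8159, so s = 2 and d = 8159.
x_0 = 30831^8159 mod 32637 = 21543.
x_1 = 21543^2 mod 32637 = 2709.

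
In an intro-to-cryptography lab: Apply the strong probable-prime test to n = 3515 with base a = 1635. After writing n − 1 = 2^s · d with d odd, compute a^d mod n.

n − 1 = 3514 = 2^1 · 1757, so s = 1 and d = 1757.
1635^1757 mod 3515 = 1825.

1825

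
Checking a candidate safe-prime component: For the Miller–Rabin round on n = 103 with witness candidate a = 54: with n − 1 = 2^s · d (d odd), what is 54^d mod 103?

n − 1 = 102 = 2^1 · 51, so s = 1 and d = 51.
54^51 mod 103 = 102.

102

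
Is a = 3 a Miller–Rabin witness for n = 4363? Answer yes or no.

n − 1 = 4362 = 2^1 · 2181, so s = 1 and d = 2181.
Repeated squaring mod 4363: 3^1 ≡ 3, 3^2 ≡ 9, 3^4 ≡ 81, 3^8 ≡ 2198, 3^16 ≡ 1363, 3^32 ≡ 3494, 3^64 ≡ 362, 3^128 ≡ 154, 3^256 ≡ 1901, 3^512 ≡ 1237, 3^1024 ≡ 3119, 3^2048 ≡ 3034.
2181 = 2048 + 128 + 4 + 1, so 3^2181 ≡ 3034·154·81·3 ≡ 4362 (mod 4363).
x_0 = 3^2181 mod 4363 = 4362.
x_0 = 4362 ≡ −1, so 3 is not a witness.

no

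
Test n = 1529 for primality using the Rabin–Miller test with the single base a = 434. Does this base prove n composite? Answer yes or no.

n − 1 = 1528 = 2^3 · 191, so s = 3 and d = 191.
By repeated squaring, 434^191 ≡ 269 (mod 1529).
x_0 = 434^191 mod 1529 = 269.
x_0 is neither 1 nor 1528, so continue squaring.
x_1 = 269^2 mod 1529 = 498.
x_2 = 498^2 mod 1529 = 306.
Reached i = s−1 = 2 without hitting −1: 434 is a Miller–Rabin witness and 1529 is composite.

yes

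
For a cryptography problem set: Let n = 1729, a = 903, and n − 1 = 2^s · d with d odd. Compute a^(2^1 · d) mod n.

77

n − 1 = 1728 = 2^6 · 27, so s = 6 and d = 27.
x_0 = 903^27 mod 1729 = 1386.
x_1 = 1386^2 mod 1729 = 77.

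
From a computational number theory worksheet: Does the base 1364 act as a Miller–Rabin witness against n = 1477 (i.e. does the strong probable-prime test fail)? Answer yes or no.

yes

n − 1 = 1476 = 2^2 · 369, so s = 2 and d = 369.
By repeated squaring, 1364^369 ≡ 979 (mod 1477).
x_0 = 1364^369 mod 1477 = 979.
x_0 is neither 1 nor 1476, so continue squaring.
x_1 = 979^2 mod 1477 = 1345.
Reached i = s−1 = 1 without hitting −1: 1364 is a Miller–Rabin witness and 1477 is composite.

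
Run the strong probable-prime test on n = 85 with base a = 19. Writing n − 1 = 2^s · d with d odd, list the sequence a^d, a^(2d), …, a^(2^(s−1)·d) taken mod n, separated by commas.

49, 21

n − 1 = 84 = 2^2 · 21, so s = 2 and d = 21.
x_0 = 19^21 mod 85 = 49.
x_1 = 49^2 mod 85 = 21.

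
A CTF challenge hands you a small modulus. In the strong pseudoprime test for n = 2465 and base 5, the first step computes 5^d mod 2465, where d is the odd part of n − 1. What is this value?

2145

n − 1 = 2464 = 2^5 · 77, so s = 5 and d = 77.
By repeated squaring, 5^77 ≡ 2145 (mod 2465).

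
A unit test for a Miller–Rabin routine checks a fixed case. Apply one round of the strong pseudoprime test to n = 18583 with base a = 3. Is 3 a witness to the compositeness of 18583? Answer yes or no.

n − 1 = 18582 = 2^1 · 9291, so s = 1 and d = 9291.
x_0 = 3^9291 mod 18583 = 18582.
x_0 = 18582 ≡ −1, so 3 is not a witness.

no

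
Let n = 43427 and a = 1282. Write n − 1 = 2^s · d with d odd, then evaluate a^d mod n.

n − 1 = 43426 = 2^1 · 21713, so s = 1 and d = 21713.
1282^21713 mod 43427 = 1.

1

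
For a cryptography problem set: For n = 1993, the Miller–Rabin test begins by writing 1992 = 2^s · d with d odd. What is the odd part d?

Halving: 1992 → 996 → 498 → 249; 249 is odd.
So 1992 = 2^3 · 249.

249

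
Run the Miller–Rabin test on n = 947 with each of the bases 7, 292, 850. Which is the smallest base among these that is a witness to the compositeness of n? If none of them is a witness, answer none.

n − 1 = 946 = 2^1 · 473, so s = 1 and d = 473.
Base 7: x_0 = 7^473 mod 947 = 946. x_0 = 946 ≡ −1, so 7 is not a witness.
Base 292: x_0 = 292^473 mod 947 = 1. x_0 = 1, so 292 is not a witness.
Base 850: x_0 = 850^473 mod 947 = 1. x_0 = 1, so 850 is not a witness.
No listed base is a witness for 947.

none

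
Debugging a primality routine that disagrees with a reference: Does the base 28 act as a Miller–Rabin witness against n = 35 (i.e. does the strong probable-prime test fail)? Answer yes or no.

yes

n − 1 = 34 = 2^1 · 17, so s = 1 and d = 17.
x_0 = 28^17 mod 35 = 28.
x_0 ∉ {1, 34} and s = 1, so 28 is a Miller–Rabin witness and 35 is composite.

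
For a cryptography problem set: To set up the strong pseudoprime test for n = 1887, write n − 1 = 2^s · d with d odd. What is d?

943

Halving: 1886 → 943; 943 is odd.
So 1886 = 2^1 · 943.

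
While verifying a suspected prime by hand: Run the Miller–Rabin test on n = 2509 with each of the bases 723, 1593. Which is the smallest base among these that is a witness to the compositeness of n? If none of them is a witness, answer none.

none

n − 1 = 2508 = 2^2 · 627, so s = 2 and d = 627.
Base 723: x_0 = 723^627 mod 2509 = 2397. x_0 is neither 1 nor 2508, so continue squaring. x_1 = 2397^2 mod 2509 = 2508. x_1 ≡ −1, so 723 is not a witness.
Base 1593: x_0 = 1593^627 mod 2509 = 1656. x_0 is neither 1 nor 2508, so continue squaring. x_1 = 1656^2 mod 2509 = 2508. x_1 ≡ −1, so 1593 is not a witness.
No listed base is a witness for 2509.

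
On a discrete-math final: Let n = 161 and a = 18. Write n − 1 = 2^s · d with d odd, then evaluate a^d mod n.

72

n − 1 = 160 = 2^5 · 5, so s = 5 and d = 5.
Repeated squaring mod 161: 18^1 ≡ 18, 18^2 ≡ 2, 18^4 ≡ 4.
5 = 4 + 1, so 18^5 ≡ 4·18 ≡ 72 (mod 161).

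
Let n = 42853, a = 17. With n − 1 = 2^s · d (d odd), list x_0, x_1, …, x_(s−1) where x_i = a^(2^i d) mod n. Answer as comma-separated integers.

n − 1 = 42852 = 2^2 · 10713, so s = 2 and d = 10713.
x_0 = 17^10713 mod 42853 = 42852.
x_1 = 42852^2 mod 42853 = 1.

42852, 1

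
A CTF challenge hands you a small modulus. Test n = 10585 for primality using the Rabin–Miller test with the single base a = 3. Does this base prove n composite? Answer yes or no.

no

n − 1 = 10584 = 2^3 · 1323, so s = 3 and d = 1323.
x_0 = 3^1323 mod 10585 = 8422.
x_0 is neither 1 nor 10584, so continue squaring.
x_1 = 8422^2 mod 10585 = 10584.
x_1 ≡ −1, so 3 is not a witness.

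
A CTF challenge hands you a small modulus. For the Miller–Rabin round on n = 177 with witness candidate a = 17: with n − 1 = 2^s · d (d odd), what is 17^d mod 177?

86

n − 1 = 176 = 2^4 · 11, so s = 4 and d = 11.
17^11 mod 177 = 86.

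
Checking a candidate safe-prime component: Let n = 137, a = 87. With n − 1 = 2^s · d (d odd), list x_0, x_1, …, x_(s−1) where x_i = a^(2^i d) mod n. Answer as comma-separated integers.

136, 1, 1

n − 1 = 136 = 2^3 · 17, so s = 3 and d = 17.
x_0 = 87^17 mod 137 = 136.
x_1 = 136^2 mod 137 = 1.
x_2 = 1^2 mod 137 = 1.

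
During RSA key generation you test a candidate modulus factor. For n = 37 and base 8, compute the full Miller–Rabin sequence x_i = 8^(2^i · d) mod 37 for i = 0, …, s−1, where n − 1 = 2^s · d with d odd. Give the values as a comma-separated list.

n − 1 = 36 = 2^2 · 9, so s = 2 and d = 9.
x_0 = 8^9 mod 37 = 6.
x_1 = 6^2 mod 37 = 36.

6, 36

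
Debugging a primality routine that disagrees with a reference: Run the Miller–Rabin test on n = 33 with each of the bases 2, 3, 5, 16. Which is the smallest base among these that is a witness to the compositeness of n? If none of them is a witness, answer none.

2

n − 1 = 32 = 2^5 · 1, so s = 5 and d = 1.
Base 2: x_0 = 2^1 mod 33 = 2. x_0 is neither 1 nor 32, so continue squaring. x_1 = 2^2 mod 33 = 4. x_2 = 4^2 mod 33 = 16. x_3 = 16^2 mod 33 = 25. x_4 = 25^2 mod 33 = 31. Reached i = s−1 = 4 without hitting −1: 2 is a Miller–Rabin witness and 33 is composite.
Base 3: x_0 = 3^1 mod 33 = 3. x_0 is neither 1 nor 32, so continue squaring. x_1 = 3^2 mod 33 = 9. x_2 = 9^2 mod 33 = 15. x_3 = 15^2 mod 33 = 27. x_4 = 27^2 mod 33 = 3. Reached i = s−1 = 4 without hitting −1: 3 is a Miller–Rabin witness and 33 is composite.
Base 5: x_0 = 5^1 mod 33 = 5. x_0 is neither 1 nor 32, so continue squaring. x_1 = 5^2 mod 33 = 25. x_2 = 25^2 mod 33 = 31. x_3 = 31^2 mod 33 = 4. x_4 = 4^2 mod 33 = 16. Reached i = s−1 = 4 without hitting −1: 5 is a Miller–Rabin witness and 33 is composite.
Base 16: x_0 = 16^1 mod 33 = 16. x_0 is neither 1 nor 32, so continue squaring. x_1 = 16^2 mod 33 = 25. x_2 = 25^2 mod 33 = 31. x_3 = 31^2 mod 33 = 4. x_4 = 4^2 mod 33 = 16. Reached i = s−1 = 4 without hitting −1: 16 is a Miller–Rabin witness and 33 is composite.
The smallest witness among the given bases is 2.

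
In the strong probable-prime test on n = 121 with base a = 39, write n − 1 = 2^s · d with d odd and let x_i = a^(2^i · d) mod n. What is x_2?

56

n − 1 = 120 = 2^3 · 15, so s = 3 and d = 15.
x_0 = 39^15 mod 121 = 76.
x_1 = 76^2 mod 121 = 89.
x_2 = 89^2 mod 121 = 56.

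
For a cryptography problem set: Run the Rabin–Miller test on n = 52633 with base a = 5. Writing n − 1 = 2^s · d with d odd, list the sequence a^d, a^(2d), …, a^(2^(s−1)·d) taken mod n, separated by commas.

n − 1 = 52632 = 2^3 · 6579, so s = 3 and d = 6579.
x_0 = 5^6579 mod 52633 = 36770.
x_1 = 36770^2 mod 52633 = 49029.
x_2 = 49029^2 mod 52633 = 41098.

36770, 49029, 41098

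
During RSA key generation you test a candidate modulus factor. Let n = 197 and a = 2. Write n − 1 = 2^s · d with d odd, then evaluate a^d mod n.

183

n − 1 = 196 = 2^2 · 49, so s = 2 and d = 49.
2^49 mod 197 = 183.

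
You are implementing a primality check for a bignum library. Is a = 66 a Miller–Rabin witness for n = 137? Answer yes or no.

n − 1 = 136 = 2^3 · 17, so s = 3 and d = 17.
x_0 = 66^17 mod 137 = 10.
x_0 is neither 1 nor 136, so continue squaring.
x_1 = 10^2 mod 137 = 100.
x_2 = 100^2 mod 137 = 136.
x_2 ≡ −1, so 66 is not a witness.

no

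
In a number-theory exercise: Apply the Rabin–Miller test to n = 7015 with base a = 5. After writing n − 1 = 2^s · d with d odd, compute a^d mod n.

n − 1 = 7014 = 2^1 · 3507, so s = 1 and d = 3507.
By repeated squaring, 5^3507 ≡ 2725 (mod 7015).

2725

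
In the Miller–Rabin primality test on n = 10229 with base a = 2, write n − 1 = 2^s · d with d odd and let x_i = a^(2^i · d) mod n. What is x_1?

n − 1 = 10228 = 2^2 · 2557, so s = 2 and d = 2557.
x_0 = 2^2557 mod 10229 = 300.
x_1 = 300^2 mod 10229 = 8168.

8168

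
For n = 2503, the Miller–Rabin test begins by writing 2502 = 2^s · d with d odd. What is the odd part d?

1251

Halving: 2502 → 1251; 1251 is odd.
So 2502 = 2^1 · 1251.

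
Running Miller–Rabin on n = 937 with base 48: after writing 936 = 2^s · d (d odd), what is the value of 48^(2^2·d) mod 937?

1

n − 1 = 936 = 2^3 · 117, so s = 3 and d = 117.
Repeated squaring mod 937: 48^1 ≡ 48, 48^2 ≡ 430, 48^4 ≡ 311, 48^8 ≡ 210, 48^16 ≡ 61, 48^32 ≡ 910, 48^64 ≡ 729.
117 = 64 + 32 + 16 + 4 + 1, so 48^117 ≡ 729·910·61·311·48 ≡ 936 (mod 937).
x_0 = 936.
x_1 = 936^2 mod 937 = 1.
x_2 = 1^2 mod 937 = 1.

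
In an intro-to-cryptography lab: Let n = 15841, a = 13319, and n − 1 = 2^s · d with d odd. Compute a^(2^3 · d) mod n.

n − 1 = 15840 = 2^5 · 495, so s = 5 and d = 495.
x_0 = 13319^495 mod 15841 = 8154.
x_1 = 8154^2 mod 15841 = 3039.
x_2 = 3039^2 mod 15841 = 218.
x_3 = 218^2 mod 15841 = 1.

1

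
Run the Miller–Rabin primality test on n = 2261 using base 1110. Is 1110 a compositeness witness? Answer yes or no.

n − 1 = 2260 = 2^2 · 565, so s = 2 and d = 565.
x_0 = 1110^565 mod 2261 = 711.
x_0 is neither 1 nor 2260, so continue squaring.
x_1 = 711^2 mod 2261 = 1318.
Reached i = s−1 = 1 without hitting −1: 1110 is a Miller–Rabin witness and 2261 is composite.

yes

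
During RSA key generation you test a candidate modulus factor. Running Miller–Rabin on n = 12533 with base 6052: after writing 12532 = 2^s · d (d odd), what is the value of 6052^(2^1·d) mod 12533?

2368

n − 1 = 12532 = 2^2 · 3133, so s = 2 and d = 3133.
x_0 = 6052^3133 mod 12533 = 3129.
x_1 = 3129^2 mod 12533 = 2368.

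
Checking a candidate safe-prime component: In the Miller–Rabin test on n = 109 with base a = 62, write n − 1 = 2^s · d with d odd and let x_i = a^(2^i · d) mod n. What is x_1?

108

n − 1 = 108 = 2^2 · 27, so s = 2 and d = 27.
x_0 = 62^27 mod 109 = 76.
x_1 = 76^2 mod 109 = 108.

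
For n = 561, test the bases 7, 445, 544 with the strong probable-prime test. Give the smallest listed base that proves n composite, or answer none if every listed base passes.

n − 1 = 560 = 2^4 · 35, so s = 4 and d = 35.
Base 7: x_0 = 7^35 mod 561 = 241. x_0 is neither 1 nor 560, so continue squaring. x_1 = 241^2 mod 561 = 298. x_2 = 298^2 mod 561 = 166. x_3 = 166^2 mod 561 = 67. Reached i = s−1 = 3 without hitting −1: 7 is a Miller–Rabin witness and 561 is composite.
Base 445: x_0 = 445^35 mod 561 = 265. x_0 is neither 1 nor 560, so continue squaring. x_1 = 265^2 mod 561 = 100. x_2 = 100^2 mod 561 = 463. x_3 = 463^2 mod 561 = 67. Reached i = s−1 = 3 without hitting −1: 445 is a Miller–Rabin witness and 561 is composite.
Base 544: x_0 = 544^35 mod 561 = 34. x_0 is neither 1 nor 560, so continue squaring. x_1 = 34^2 mod 561 = 34. x_2 = 34^2 mod 561 = 34. x_3 = 34^2 mod 561 = 34. Reached i = s−1 = 3 without hitting −1: 544 is a Miller–Rabin witness and 561 is composite.
The smallest witness among the given bases is 7.

7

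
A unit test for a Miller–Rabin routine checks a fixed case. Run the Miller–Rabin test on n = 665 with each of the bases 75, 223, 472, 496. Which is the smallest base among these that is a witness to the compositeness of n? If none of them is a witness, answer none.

75

n − 1 = 664 = 2^3 · 83, so s = 3 and d = 83.
Base 75: x_0 = 75^83 mod 665 = 360. x_0 is neither 1 nor 664, so continue squaring. x_1 = 360^2 mod 665 = 590. x_2 = 590^2 mod 665 = 305. Reached i = s−1 = 2 without hitting −1: 75 is a Miller–Rabin witness and 665 is composite.
Base 223: x_0 = 223^83 mod 665 = 412. x_0 is neither 1 nor 664, so continue squaring. x_1 = 412^2 mod 665 = 169. x_2 = 169^2 mod 665 = 631. Reached i = s−1 = 2 without hitting −1: 223 is a Miller–Rabin witness and 665 is composite.
Base 472: x_0 = 472^83 mod 665 = 313. x_0 is neither 1 nor 664, so continue squaring. x_1 = 313^2 mod 665 = 214. x_2 = 214^2 mod 665 = 576. Reached i = s−1 = 2 without hitting −1: 472 is a Miller–Rabin witness and 665 is composite.
Base 496: x_0 = 496^83 mod 665 = 566. x_0 is neither 1 nor 664, so continue squaring. x_1 = 566^2 mod 665 = 491. x_2 = 491^2 mod 665 = 351. Reached i = s−1 = 2 without hitting −1: 496 is a Miller–Rabin witness and 665 is composite.
The smallest witness among the given bases is 75.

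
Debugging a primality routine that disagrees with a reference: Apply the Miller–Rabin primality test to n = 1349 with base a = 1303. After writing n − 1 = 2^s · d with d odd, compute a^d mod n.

n − 1 = 1348 = 2^2 · 337, so s = 2 and d = 337.
1303^337 mod 1349 = 980.

980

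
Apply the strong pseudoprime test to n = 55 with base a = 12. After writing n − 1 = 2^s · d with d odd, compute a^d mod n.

23

n − 1 = 54 = 2^1 · 27, so s = 1 and d = 27.
12^27 mod 55 = 23.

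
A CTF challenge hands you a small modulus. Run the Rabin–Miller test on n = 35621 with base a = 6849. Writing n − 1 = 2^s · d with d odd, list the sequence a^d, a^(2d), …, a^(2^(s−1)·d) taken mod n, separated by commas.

2868, 32594

n − 1 = 35620 = 2^2 · 8905, so s = 2 and d = 8905.
x_0 = 6849^8905 mod 35621 = 2868.
x_1 = 2868^2 mod 35621 = 32594.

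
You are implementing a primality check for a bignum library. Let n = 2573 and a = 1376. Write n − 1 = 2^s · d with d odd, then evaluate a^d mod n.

358

n − 1 = 2572 = 2^2 · 643, so s = 2 and d = 643.
1376^643 mod 2573 = 358.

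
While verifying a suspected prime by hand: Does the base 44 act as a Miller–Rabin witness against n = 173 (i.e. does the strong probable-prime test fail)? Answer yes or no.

no

n − 1 = 172 = 2^2 · 43, so s = 2 and d = 43.
Repeated squaring mod 173: 44^1 ≡ 44, 44^2 ≡ 33, 44^4 ≡ 51, 44^8 ≡ 6, 44^16 ≡ 36, 44^32 ≡ 85.
43 = 32 + 8 + 2 + 1, so 44^43 ≡ 85·6·33·44 ≡ 80 (mod 173).
x_0 = 44^43 mod 173 = 80.
x_0 is neither 1 nor 172, so continue squaring.
x_1 = 80^2 mod 173 = 172.
x_1 ≡ −1, so 44 is not a witness.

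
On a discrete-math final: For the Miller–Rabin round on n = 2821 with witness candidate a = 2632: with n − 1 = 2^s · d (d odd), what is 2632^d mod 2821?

1799

n − 1 = 2820 = 2^2 · 705, so s = 2 and d = 705.
2632^705 mod 2821 = 1799.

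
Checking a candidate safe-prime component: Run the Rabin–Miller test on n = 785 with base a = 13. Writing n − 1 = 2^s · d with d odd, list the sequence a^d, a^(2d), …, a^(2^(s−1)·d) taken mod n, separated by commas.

13, 169, 301, 326

n − 1 = 784 = 2^4 · 49, so s = 4 and d = 49.
x_0 = 13^49 mod 785 = 13.
x_1 = 13^2 mod 785 = 169.
x_2 = 169^2 mod 785 = 301.
x_3 = 301^2 mod 785 = 326.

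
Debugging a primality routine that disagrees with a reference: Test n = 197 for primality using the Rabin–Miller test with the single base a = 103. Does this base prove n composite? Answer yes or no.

no

n − 1 = 196 = 2^2 · 49, so s = 2 and d = 49.
x_0 = 103^49 mod 197 = 183.
x_0 is neither 1 nor 196, so continue squaring.
x_1 = 183^2 mod 197 = 196.
x_1 ≡ −1, so 103 is not a witness.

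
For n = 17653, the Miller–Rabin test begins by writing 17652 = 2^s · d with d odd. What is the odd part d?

4413

Halving: 17652 → 8826 → 4413; 4413 is odd.
So 17652 = 2^2 · 4413.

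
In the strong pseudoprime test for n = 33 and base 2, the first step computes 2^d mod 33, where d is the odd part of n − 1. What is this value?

2

n − 1 = 32 = 2^5 · 1, so s = 5 and d = 1.
2^1 mod 33 = 2.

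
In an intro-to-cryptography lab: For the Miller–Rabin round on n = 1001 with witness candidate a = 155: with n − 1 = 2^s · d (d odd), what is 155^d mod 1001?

n − 1 = 1000 = 2^3 · 125, so s = 3 and d = 125.
Repeated squaring mod 1001: 155^1 ≡ 155, 155^2 ≡ 1, 155^4 ≡ 1, 155^8 ≡ 1, 155^16 ≡ 1, 155^32 ≡ 1, 155^64 ≡ 1.
125 = 64 + 32 + 16 + 8 + 4 + 1, so 155^125 ≡ 1·1·1·1·1·155 ≡ 155 (mod 1001).

155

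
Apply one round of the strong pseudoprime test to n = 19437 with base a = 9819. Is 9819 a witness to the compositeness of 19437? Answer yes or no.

n − 1 = 19436 = 2^2 · 4859, so s = 2 and d = 4859.
x_0 = 9819^4859 mod 19437 = 1515.
x_0 is neither 1 nor 19436, so continue squaring.
x_1 = 1515^2 mod 19437 = 1659.
Reached i = s−1 = 1 without hitting −1: 9819 is a Miller–Rabin witness and 19437 is composite.

yes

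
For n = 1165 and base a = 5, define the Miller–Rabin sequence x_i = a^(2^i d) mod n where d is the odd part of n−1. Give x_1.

n − 1 = 1164 = 2^2 · 291, so s = 2 and d = 291.
x_0 = 5^291 mod 1165 = 720.
x_1 = 720^2 mod 1165 = 1140.

1140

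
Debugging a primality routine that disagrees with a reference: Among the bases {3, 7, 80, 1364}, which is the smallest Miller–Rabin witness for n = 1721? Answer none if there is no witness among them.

n − 1 = 1720 = 2^3 · 215, so s = 3 and d = 215.
Base 3: x_0 = 3^215 mod 1721 = 232. x_0 is neither 1 nor 1720, so continue squaring. x_1 = 232^2 mod 1721 = 473. x_2 = 473^2 mod 1721 = 1720. x_2 ≡ −1, so 3 is not a witness.
Base 7: x_0 = 7^215 mod 1721 = 1313. x_0 is neither 1 nor 1720, so continue squaring. x_1 = 1313^2 mod 1721 = 1248. x_2 = 1248^2 mod 1721 = 1720. x_2 ≡ −1, so 7 is not a witness.
Base 80: x_0 = 80^215 mod 1721 = 1720. x_0 = 1720 ≡ −1, so 80 is not a witness.
Base 1364: x_0 = 1364^215 mod 1721 = 1. x_0 = 1, so 1364 is not a witness.
No listed base is a witness for 1721.

none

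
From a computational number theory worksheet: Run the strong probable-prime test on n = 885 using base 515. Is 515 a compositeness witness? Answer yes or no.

n − 1 = 884 = 2^2 · 221, so s = 2 and d = 221.
By repeated squaring, 515^221 ≡ 785 (mod 885).
x_0 = 515^221 mod 885 = 785.
x_0 is neither 1 nor 884, so continue squaring.
x_1 = 785^2 mod 885 = 265.
Reached i = s−1 = 1 without hitting −1: 515 is a Miller–Rabin witness and 885 is composite.

yes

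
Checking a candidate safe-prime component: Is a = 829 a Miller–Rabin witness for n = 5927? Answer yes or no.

n − 1 = 5926 = 2^1 · 2963, so s = 1 and d = 2963.
By repeated squaring, 829^2963 ≡ 5926 (mod 5927).
x_0 = 829^2963 mod 5927 = 5926.
x_0 = 5926 ≡ −1, so 829 is not a witness.

no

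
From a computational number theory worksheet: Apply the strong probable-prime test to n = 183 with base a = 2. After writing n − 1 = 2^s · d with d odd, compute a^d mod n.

n − 1 = 182 = 2^1 · 91, so s = 1 and d = 91.
Repeated squaring mod 183: 2^1 ≡ 2, 2^2 ≡ 4, 2^4 ≡ 16, 2^8 ≡ 73, 2^16 ≡ 22, 2^32 ≡ 118, 2^64 ≡ 16.
91 = 64 + 16 + 8 + 2 + 1, so 2^91 ≡ 16·22·73·4·2 ≡ 59 (mod 183).

59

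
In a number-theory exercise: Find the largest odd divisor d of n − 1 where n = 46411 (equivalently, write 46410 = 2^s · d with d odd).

Halving: 46410 → 23205; 23205 is odd.
So 46410 = 2^1 · 23205.

23205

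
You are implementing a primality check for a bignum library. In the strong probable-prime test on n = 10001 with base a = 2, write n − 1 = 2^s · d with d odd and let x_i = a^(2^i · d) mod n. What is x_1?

n − 1 = 10000 = 2^4 · 625, so s = 4 and d = 625.
Repeated squaring mod 10001: 2^1 ≡ 2, 2^2 ≡ 4, 2^4 ≡ 16, 2^8 ≡ 256, 2^16 ≡ 5530, 2^32 ≡ 7843, 2^64 ≡ 6499, 2^128 ≡ 2778, 2^256 ≡ 6513, 2^512 ≡ 4928.
625 = 512 + 64 + 32 + 16 + 1, so 2^625 ≡ 4928·6499·7843·5530·2 ≡ 8192 (mod 10001).
x_0 = 8192.
x_1 = 8192^2 mod 10001 = 2154.

2154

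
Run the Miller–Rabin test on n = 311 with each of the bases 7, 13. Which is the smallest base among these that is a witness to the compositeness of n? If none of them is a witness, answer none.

none

n − 1 = 310 = 2^1 · 155, so s = 1 and d = 155.
Base 7: x_0 = 7^155 mod 311 = 1. x_0 = 1, so 7 is not a witness.
Base 13: x_0 = 13^155 mod 311 = 1. x_0 = 1, so 13 is not a witness.
No listed base is a witness for 311.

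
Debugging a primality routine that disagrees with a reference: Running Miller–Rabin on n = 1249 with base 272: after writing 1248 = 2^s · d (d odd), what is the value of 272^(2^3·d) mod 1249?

1

n − 1 = 1248 = 2^5 · 39, so s = 5 and d = 39.
x_0 = 272^39 mod 1249 = 1248.
x_1 = 1248^2 mod 1249 = 1.
x_2 = 1^2 mod 1249 = 1.
x_3 = 1^2 mod 1249 = 1.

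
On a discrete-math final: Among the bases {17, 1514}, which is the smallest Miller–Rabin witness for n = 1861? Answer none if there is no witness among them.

n − 1 = 1860 = 2^2 · 465, so s = 2 and d = 465.
Base 17: x_0 = 17^465 mod 1861 = 1860. x_0 = 1860 ≡ −1, so 17 is not a witness.
Base 1514: x_0 = 1514^465 mod 1861 = 1860. x_0 = 1860 ≡ −1, so 1514 is not a witness.
No listed base is a witness for 1861.

none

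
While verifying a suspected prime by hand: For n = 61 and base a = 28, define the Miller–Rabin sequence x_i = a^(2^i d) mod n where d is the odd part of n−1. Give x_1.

60

n − 1 = 60 = 2^2 · 15, so s = 2 and d = 15.
x_0 = 28^15 mod 61 = 50.
x_1 = 50^2 mod 61 = 60.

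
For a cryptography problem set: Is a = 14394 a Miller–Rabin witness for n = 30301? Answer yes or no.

n − 1 = 30300 = 2^2 · 7575, so s = 2 and d = 7575.
By repeated squaring, 14394^7575 ≡ 20539 (mod 30301).
x_0 = 14394^7575 mod 30301 = 20539.
x_0 is neither 1 nor 30300, so continue squaring.
x_1 = 20539^2 mod 30301 = 30300.
x_1 ≡ −1, so 14394 is not a witness.

no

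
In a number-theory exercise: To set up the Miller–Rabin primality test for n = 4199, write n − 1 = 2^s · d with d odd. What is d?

2099

Halving: 4198 → 2099; 2099 is odd.
So 4198 = 2^1 · 2099.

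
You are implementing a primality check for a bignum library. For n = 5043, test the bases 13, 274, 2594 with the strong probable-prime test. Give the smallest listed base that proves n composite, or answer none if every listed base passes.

13

n − 1 = 5042 = 2^1 · 2521, so s = 1 and d = 2521.
Base 13: x_0 = 13^2521 mod 5043 = 751. x_0 ∉ {1, 5042} and s = 1, so 13 is a Miller–Rabin witness and 5043 is composite.
Base 274: x_0 = 274^2521 mod 5043 = 1627. x_0 ∉ {1, 5042} and s = 1, so 274 is a Miller–Rabin witness and 5043 is composite.
Base 2594: x_0 = 2594^2521 mod 5043 = 2594. x_0 ∉ {1, 5042} and s = 1, so 2594 is a Miller–Rabin witness and 5043 is composite.
The smallest witness among the given bases is 13.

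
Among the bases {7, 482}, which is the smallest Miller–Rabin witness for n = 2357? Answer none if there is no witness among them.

n − 1 = 2356 = 2^2 · 589, so s = 2 and d = 589.
Base 7: x_0 = 7^589 mod 2357 = 633. x_0 is neither 1 nor 2356, so continue squaring. x_1 = 633^2 mod 2357 = 2356. x_1 ≡ −1, so 7 is not a witness.
Base 482: x_0 = 482^589 mod 2357 = 1724. x_0 is neither 1 nor 2356, so continue squaring. x_1 = 1724^2 mod 2357 = 2356. x_1 ≡ −1, so 482 is not a witness.
No listed base is a witness for 2357.

none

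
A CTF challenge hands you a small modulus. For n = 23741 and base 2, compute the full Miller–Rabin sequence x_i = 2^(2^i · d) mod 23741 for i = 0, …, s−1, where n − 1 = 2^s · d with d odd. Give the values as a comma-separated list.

4779, 23740

n − 1 = 23740 = 2^2 · 5935, so s = 2 and d = 5935.
x_0 = 2^5935 mod 23741 = 4779.
x_1 = 4779^2 mod 23741 = 23740.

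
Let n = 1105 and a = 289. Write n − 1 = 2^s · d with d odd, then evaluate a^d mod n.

1054

n − 1 = 1104 = 2^4 · 69, so s = 4 and d = 69.
Repeated squaring mod 1105: 289^1 ≡ 289, 289^2 ≡ 646, 289^4 ≡ 731, 289^8 ≡ 646, 289^16 ≡ 731, 289^32 ≡ 646, 289^64 ≡ 731.
69 = 64 + 4 + 1, so 289^69 ≡ 731·731·289 ≡ 1054 (mod 1105).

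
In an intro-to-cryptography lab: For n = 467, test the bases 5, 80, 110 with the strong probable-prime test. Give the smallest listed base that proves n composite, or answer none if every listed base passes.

none

n − 1 = 466 = 2^1 · 233, so s = 1 and d = 233.
Base 5: x_0 = 5^233 mod 467 = 466. x_0 = 466 ≡ −1, so 5 is not a witness.
Base 80: x_0 = 80^233 mod 467 = 466. x_0 = 466 ≡ −1, so 80 is not a witness.
Base 110: x_0 = 110^233 mod 467 = 466. x_0 = 466 ≡ −1, so 110 is not a witness.
No listed base is a witness for 467.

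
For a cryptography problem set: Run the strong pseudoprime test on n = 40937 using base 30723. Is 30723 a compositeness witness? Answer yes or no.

yes

n − 1 = 40936 = 2^3 · 5117, so s = 3 and d = 5117.
x_0 = 30723^5117 mod 40937 = 28571.
x_0 is neither 1 nor 40936, so continue squaring.
x_1 = 28571^2 mod 40937 = 18261.
x_2 = 18261^2 mod 40937 = 32256.
Reached i = s−1 = 2 without hitting −1: 30723 is a Miller–Rabin witness and 40937 is composite.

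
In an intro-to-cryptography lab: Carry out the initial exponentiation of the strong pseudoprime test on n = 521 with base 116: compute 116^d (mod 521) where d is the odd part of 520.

n − 1 = 520 = 2^3 · 65, so s = 3 and d = 65.
116^65 mod 521 = 520.

520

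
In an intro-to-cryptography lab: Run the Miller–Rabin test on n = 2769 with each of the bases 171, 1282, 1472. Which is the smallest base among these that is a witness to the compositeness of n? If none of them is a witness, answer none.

n − 1 = 2768 = 2^4 · 173, so s = 4 and d = 173.
Base 171: x_0 = 171^173 mod 2769 = 981. x_0 is neither 1 nor 2768, so continue squaring. x_1 = 981^2 mod 2769 = 1518. x_2 = 1518^2 mod 2769 = 516. x_3 = 516^2 mod 2769 = 432. Reached i = s−1 = 3 without hitting −1: 171 is a Miller–Rabin witness and 2769 is composite.
Base 1282: x_0 = 1282^173 mod 2769 = 892. x_0 is neither 1 nor 2768, so continue squaring. x_1 = 892^2 mod 2769 = 961. x_2 = 961^2 mod 2769 = 1444. x_3 = 1444^2 mod 2769 = 79. Reached i = s−1 = 3 without hitting −1: 1282 is a Miller–Rabin witness and 2769 is composite.
Base 1472: x_0 = 1472^173 mod 2769 = 698. x_0 is neither 1 nor 2768, so continue squaring. x_1 = 698^2 mod 2769 = 2629. x_2 = 2629^2 mod 2769 = 217. x_3 = 217^2 mod 2769 = 16. Reached i = s−1 = 3 without hitting −1: 1472 is a Miller–Rabin witness and 2769 is composite.
The smallest witness among the given bases is 171.

171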